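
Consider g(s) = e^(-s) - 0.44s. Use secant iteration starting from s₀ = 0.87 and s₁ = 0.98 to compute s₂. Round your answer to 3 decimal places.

g(0.87) = 0.03615, g(0.98) = -0.05589
s₂ = 0.98000 − (-0.05589)·(0.98000 − 0.87000) / (-0.05589 − 0.03615) = 0.98000 − (-0.00615)/(-0.09204) = 0.91321

0.913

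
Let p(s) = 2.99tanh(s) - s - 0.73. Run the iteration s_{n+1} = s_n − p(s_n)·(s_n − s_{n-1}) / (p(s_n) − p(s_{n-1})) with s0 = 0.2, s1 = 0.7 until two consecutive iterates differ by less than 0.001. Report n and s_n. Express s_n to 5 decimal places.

n = 5, s_n = 0.39613

p(0.2) = -0.3398478, p(0.7) = 0.3770597
s2 = 0.7000000 − 0.3770597·(0.5000000)/(0.7169074) = 0.4370235;  |Δ| = 0.2629765
p(0.4370235) = 0.0623873
s3 = 0.4370235 − 0.0623873·(-0.2629765)/(-0.3146724) = 0.3848855;  |Δ| = 0.0521380
p(0.3848855) = -0.0177269
s4 = 0.3848855 − (-0.0177269)·(-0.0521380)/(-0.0801142) = 0.3964220;  |Δ| = 0.0115366
p(0.3964220) = 0.0004592
s5 = 0.3964220 − 0.0004592·(0.0115366)/(0.0181861) = 0.3961307;  |Δ| = 0.0002913
|s5 − s4| = 0.0002913 < 0.001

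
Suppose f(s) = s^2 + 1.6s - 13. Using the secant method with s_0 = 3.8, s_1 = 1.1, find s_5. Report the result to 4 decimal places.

f(3.8) = 7.520000, f(1.1) = -10.030000
s_2 = 1.100000 − (-10.030000)·(1.100000 − 3.800000) / (-10.030000 − 7.520000) = 1.100000 − (27.081000)/(-17.550000) = 2.643077
f(2.643077) = -1.785221
s_3 = 2.643077 − (-1.785221)·(2.643077 − 1.100000) / (-1.785221 − (-10.030000)) = 2.643077 − (-2.754734)/(8.244779) = 2.977196
f(2.977196) = 0.627206
s_4 = 2.977196 − 0.627206·(2.977196 − 2.643077) / (0.627206 − (-1.785221)) = 2.977196 − (0.209561)/(2.412427) = 2.890328
f(2.890328) = -0.021478
s_5 = 2.890328 − (-0.021478)·(2.890328 − 2.977196) / (-0.021478 − 0.627206) = 2.890328 − (0.001866)/(-0.648684) = 2.893204

2.8932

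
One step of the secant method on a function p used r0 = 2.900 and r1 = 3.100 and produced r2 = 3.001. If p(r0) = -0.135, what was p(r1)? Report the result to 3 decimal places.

0.132

The secant line through (2.900, -0.135) and (3.100, p(r1)) crosses zero at r2 = 3.001.
So (2.900, -0.135), (3.100, p(r1)), (3.001, 0) are collinear:
p(r1) = -0.135 · (3.100 − 3.001) / (2.900 − 3.001) = -0.135 · (0.09900)/(-0.10100) = 0.13233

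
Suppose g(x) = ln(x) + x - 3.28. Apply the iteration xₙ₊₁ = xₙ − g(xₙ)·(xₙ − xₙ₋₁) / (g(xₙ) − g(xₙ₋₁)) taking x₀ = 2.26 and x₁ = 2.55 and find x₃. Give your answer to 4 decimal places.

2.4032

g(2.26) = -0.204635, g(2.55) = 0.206093
x₂ = 2.550000 − 0.206093·(2.550000 − 2.260000) / (0.206093 − (-0.204635)) = 2.550000 − (0.059767)/(0.410729) = 2.404485
g(2.404485) = 0.001821
x₃ = 2.404485 − 0.001821·(2.404485 − 2.550000) / (0.001821 − 0.206093) = 2.404485 − (-0.000265)/(-0.204272) = 2.403188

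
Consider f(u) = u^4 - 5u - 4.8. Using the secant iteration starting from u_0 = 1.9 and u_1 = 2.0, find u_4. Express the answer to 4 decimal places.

1.9537

f(1.9) = -1.267900, f(2.0) = 1.200000
u_2 = 2.000000 − 1.200000·(2.000000 − 1.900000) / (1.200000 − (-1.267900)) = 2.000000 − (0.120000)/(2.467900) = 1.951376
f(1.951376) = -0.057027
u_3 = 1.951376 − (-0.057027)·(1.951376 − 2.000000) / (-0.057027 − 1.200000) = 1.951376 − (0.002773)/(-1.257027) = 1.953582
f(1.953582) = -0.002380
u_4 = 1.953582 − (-0.002380)·(1.953582 − 1.951376) / (-0.002380 − (-0.057027)) = 1.953582 − (-0.000005)/(0.054647) = 1.953678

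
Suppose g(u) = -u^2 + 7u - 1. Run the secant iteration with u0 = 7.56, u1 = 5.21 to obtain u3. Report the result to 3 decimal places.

g(7.56) = -5.23360, g(5.21) = 8.32590
u2 = 5.21000 − 8.32590·(5.21000 − 7.56000) / (8.32590 − (-5.23360)) = 5.21000 − (-19.56586)/(13.55950) = 6.65296
g(6.65296) = 1.30882
u3 = 6.65296 − 1.30882·(6.65296 − 5.21000) / (1.30882 − 8.32590) = 6.65296 − (1.88858)/(-7.01708) = 6.92210

6.922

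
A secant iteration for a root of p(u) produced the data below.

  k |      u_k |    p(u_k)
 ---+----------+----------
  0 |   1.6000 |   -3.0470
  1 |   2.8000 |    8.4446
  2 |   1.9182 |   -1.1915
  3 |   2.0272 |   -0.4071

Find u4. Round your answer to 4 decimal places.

u4 = 2.0272 − (-0.4071)·(2.0272 − 1.9182) / (-0.4071 − (-1.1915))
   = 2.0272 − (-0.044374)/(0.784400) = 2.083770

2.0838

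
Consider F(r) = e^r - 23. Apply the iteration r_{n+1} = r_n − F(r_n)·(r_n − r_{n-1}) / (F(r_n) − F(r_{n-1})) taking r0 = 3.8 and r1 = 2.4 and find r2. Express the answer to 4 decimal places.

2.8979

F(3.8) = 21.701184, F(2.4) = -11.976824
r2 = 2.400000 − (-11.976824)·(2.400000 − 3.800000) / (-11.976824 − 21.701184) = 2.400000 − (16.767553)/(-33.678008) = 2.897878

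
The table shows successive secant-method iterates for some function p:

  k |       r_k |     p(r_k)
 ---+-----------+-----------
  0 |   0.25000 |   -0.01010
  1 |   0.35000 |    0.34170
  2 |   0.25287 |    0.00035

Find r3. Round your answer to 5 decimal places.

r3 = 0.25287 − 0.00035·(0.25287 − 0.35000) / (0.00035 − 0.34170)
   = 0.25287 − (-0.0000340)/(-0.3413500) = 0.2527704

0.25277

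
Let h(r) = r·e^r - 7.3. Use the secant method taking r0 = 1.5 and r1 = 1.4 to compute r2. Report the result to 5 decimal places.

1.55525

h(1.5) = -0.5774664, h(1.4) = -1.6227200
r2 = 1.4000000 − (-1.6227200)·(1.4000000 − 1.5000000) / (-1.6227200 − (-0.5774664)) = 1.4000000 − (0.1622720)/(-1.0452537) = 1.5552465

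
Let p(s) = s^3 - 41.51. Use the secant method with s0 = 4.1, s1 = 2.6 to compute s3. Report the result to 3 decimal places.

3.513

p(4.1) = 27.41100, p(2.6) = -23.93400
s2 = 2.60000 − (-23.93400)·(2.60000 − 4.10000) / (-23.93400 − 27.41100) = 2.60000 − (35.90100)/(-51.34500) = 3.29921
p(3.29921) = -5.59876
s3 = 3.29921 − (-5.59876)·(3.29921 − 2.60000) / (-5.59876 − (-23.93400)) = 3.29921 − (-3.91472)/(18.33524) = 3.51272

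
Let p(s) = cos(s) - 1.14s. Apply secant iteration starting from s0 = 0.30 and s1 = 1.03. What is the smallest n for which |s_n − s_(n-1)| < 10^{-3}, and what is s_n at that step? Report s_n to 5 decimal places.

p(0.30) = 0.6133365, p(1.03) = -0.6593812
s2 = 1.0300000 − (-0.6593812)·(0.7300000)/(-1.2727176) = 0.6517949;  |Δ| = 0.3782051
p(0.6517949) = 0.0519500
s3 = 0.6517949 − 0.0519500·(-0.3782051)/(0.7113312) = 0.6794161;  |Δ| = 0.0276211
p(0.6794161) = 0.0034055
s4 = 0.6794161 − 0.0034055·(0.0276211)/(-0.0485445) = 0.6813537;  |Δ| = 0.0019377
p(0.6813537) = -0.0000224
s5 = 0.6813537 − (-0.0000224)·(0.0019377)/(-0.0034279) = 0.6813410;  |Δ| = 0.0000127
|s5 − s4| = 0.0000127 < 10^{-3}

n = 5, s_n = 0.68134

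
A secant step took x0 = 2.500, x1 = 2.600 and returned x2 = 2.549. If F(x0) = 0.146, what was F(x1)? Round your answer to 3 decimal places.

-0.152

The secant line through (2.500, 0.146) and (2.600, F(x1)) crosses zero at x2 = 2.549.
So (2.500, 0.146), (2.600, F(x1)), (2.549, 0) are collinear:
F(x1) = 0.146 · (2.600 − 2.549) / (2.500 − 2.549) = 0.146 · (0.05100)/(-0.04900) = -0.15196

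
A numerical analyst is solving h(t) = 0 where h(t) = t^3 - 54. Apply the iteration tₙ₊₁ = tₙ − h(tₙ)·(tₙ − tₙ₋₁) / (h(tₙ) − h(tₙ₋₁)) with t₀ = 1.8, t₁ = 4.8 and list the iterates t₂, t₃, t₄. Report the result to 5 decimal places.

3.17938, 3.63097, 3.80692

h(1.8) = -48.1680000, h(4.8) = 56.5920000
t₂ = 4.8000000 − 56.5920000·(4.8000000 − 1.8000000) / (56.5920000 − (-48.1680000)) = 4.8000000 − (169.7760000)/(104.7600000) = 3.1793814
h(3.1793814) = -21.8613296
t₃ = 3.1793814 − (-21.8613296)·(3.1793814 − 4.8000000) / (-21.8613296 − 56.5920000) = 3.1793814 − (35.4288765)/(-78.4533296) = 3.6309732
h(3.6309732) = -6.1293716
t₄ = 3.6309732 − (-6.1293716)·(3.6309732 − 3.1793814) / (-6.1293716 − (-21.8613296)) = 3.6309732 − (-2.7679737)/(15.7319580) = 3.8069191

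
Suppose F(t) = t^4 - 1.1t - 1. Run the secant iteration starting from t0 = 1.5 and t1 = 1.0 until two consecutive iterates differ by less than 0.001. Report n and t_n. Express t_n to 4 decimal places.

F(1.5) = 2.412500, F(1.0) = -1.100000
t2 = 1.000000 − (-1.100000)·(-0.500000)/(-3.512500) = 1.156584;  |Δ| = 0.156584
F(1.156584) = -0.482839
t3 = 1.156584 − (-0.482839)·(0.156584)/(0.617161) = 1.279088;  |Δ| = 0.122504
F(1.279088) = 0.269713
t4 = 1.279088 − 0.269713·(0.122504)/(0.752552) = 1.235182;  |Δ| = 0.043905
F(1.235182) = -0.031014
t5 = 1.235182 − (-0.031014)·(-0.043905)/(-0.300727) = 1.239710;  |Δ| = 0.004528
F(1.239710) = -0.001675
t6 = 1.239710 − (-0.001675)·(0.004528)/(0.029339) = 1.239969;  |Δ| = 0.000259
|t6 − t5| = 0.000259 < 0.001

n = 6, t_n = 1.2400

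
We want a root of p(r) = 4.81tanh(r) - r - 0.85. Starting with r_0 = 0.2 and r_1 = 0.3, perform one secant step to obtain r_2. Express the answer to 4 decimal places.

p(0.2) = -0.100625, p(0.3) = 0.251214
r_2 = 0.300000 − 0.251214·(0.300000 − 0.200000) / (0.251214 − (-0.100625)) = 0.300000 − (0.025121)/(0.351838) = 0.228600

0.2286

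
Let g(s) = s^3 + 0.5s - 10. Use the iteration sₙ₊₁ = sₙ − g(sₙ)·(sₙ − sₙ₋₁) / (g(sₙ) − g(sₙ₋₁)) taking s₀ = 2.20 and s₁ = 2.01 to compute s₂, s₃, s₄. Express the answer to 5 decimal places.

2.07335, 2.07723, 2.07711

g(2.20) = 1.7480000, g(2.01) = -0.8743990
s₂ = 2.0100000 − (-0.8743990)·(2.0100000 − 2.2000000) / (-0.8743990 − 1.7480000) = 2.0100000 − (0.1661358)/(-2.6223990) = 2.0733526
g(2.0733526) = -0.0504141
s₃ = 2.0733526 − (-0.0504141)·(2.0733526 − 2.0100000) / (-0.0504141 − (-0.8743990)) = 2.0733526 − (-0.0031939)/(0.8239849) = 2.0772287
g(2.0772287) = 0.0016054
s₄ = 2.0772287 − 0.0016054·(2.0772287 − 2.0733526) / (0.0016054 − (-0.0504141)) = 2.0772287 − (0.0000062)/(0.0520195) = 2.0771091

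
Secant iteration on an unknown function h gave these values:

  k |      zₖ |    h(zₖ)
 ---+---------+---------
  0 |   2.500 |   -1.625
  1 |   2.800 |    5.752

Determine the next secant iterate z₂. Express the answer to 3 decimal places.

z₂ = 2.800 − 5.752·(2.800 − 2.500) / (5.752 − (-1.625))
   = 2.800 − (1.72560)/(7.37700) = 2.56608

2.566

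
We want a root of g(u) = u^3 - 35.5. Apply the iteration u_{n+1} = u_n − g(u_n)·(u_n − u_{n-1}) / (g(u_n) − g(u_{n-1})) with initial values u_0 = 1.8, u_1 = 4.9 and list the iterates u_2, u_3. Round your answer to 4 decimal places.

2.6225, 3.0218

g(1.8) = -29.668000, g(4.9) = 82.149000
u_2 = 4.900000 − 82.149000·(4.900000 − 1.800000) / (82.149000 − (-29.668000)) = 4.900000 − (254.661900)/(111.817000) = 2.622512
g(2.622512) = -17.463497
u_3 = 2.622512 − (-17.463497)·(2.622512 − 4.900000) / (-17.463497 − 82.149000) = 2.622512 − (39.772908)/(-99.612497) = 3.021788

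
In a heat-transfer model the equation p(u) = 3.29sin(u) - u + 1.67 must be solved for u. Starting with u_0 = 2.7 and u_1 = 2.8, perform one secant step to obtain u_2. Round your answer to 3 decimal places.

p(2.7) = 0.37608, p(2.8) = -0.02789
u_2 = 2.80000 − (-0.02789)·(2.80000 − 2.70000) / (-0.02789 − 0.37608) = 2.80000 − (-0.00279)/(-0.40397) = 2.79310

2.793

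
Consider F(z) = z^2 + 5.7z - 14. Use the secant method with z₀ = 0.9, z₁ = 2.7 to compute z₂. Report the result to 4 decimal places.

F(0.9) = -8.060000, F(2.7) = 8.680000
z₂ = 2.700000 − 8.680000·(2.700000 − 0.900000) / (8.680000 − (-8.060000)) = 2.700000 − (15.624000)/(16.740000) = 1.766667

1.7667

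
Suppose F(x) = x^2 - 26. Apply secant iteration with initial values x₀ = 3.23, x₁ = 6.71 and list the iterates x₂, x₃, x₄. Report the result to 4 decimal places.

4.7961, 5.0566, 5.1003

F(3.23) = -15.567100, F(6.71) = 19.024100
x₂ = 6.710000 − 19.024100·(6.710000 − 3.230000) / (19.024100 − (-15.567100)) = 6.710000 − (66.203868)/(34.591200) = 4.796107
F(4.796107) = -2.997361
x₃ = 4.796107 − (-2.997361)·(4.796107 − 6.710000) / (-2.997361 − 19.024100) = 4.796107 − (5.736630)/(-22.021461) = 5.056608
F(5.056608) = -0.430711
x₄ = 5.056608 − (-0.430711)·(5.056608 − 4.796107) / (-0.430711 − (-2.997361)) = 5.056608 − (-0.112201)/(2.566650) = 5.100323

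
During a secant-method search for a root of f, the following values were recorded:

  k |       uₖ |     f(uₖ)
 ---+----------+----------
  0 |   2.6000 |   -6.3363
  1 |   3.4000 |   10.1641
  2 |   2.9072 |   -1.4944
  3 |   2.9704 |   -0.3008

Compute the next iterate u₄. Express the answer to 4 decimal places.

u₄ = 2.9704 − (-0.3008)·(2.9704 − 2.9072) / (-0.3008 − (-1.4944))
   = 2.9704 − (-0.019011)/(1.193600) = 2.986327

2.9863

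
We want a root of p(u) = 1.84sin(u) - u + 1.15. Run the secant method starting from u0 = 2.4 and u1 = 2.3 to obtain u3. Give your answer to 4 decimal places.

p(2.4) = -0.007148, p(2.3) = 0.222098
u2 = 2.300000 − 0.222098·(2.300000 − 2.400000) / (0.222098 − (-0.007148)) = 2.300000 − (-0.022210)/(0.229245) = 2.396882
p(2.396882) = 0.000195
u3 = 2.396882 − 0.000195·(2.396882 − 2.300000) / (0.000195 − 0.222098) = 2.396882 − (0.000019)/(-0.221903) = 2.396967

2.3970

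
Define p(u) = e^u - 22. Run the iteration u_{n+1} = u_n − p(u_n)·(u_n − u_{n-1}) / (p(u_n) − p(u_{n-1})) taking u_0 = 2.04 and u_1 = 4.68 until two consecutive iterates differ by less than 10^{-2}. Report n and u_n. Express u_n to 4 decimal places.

n = 7, u_n = 3.0911

p(2.04) = -14.309391, p(4.68) = 85.770073
u_2 = 4.680000 − 85.770073·(2.640000)/(100.079463) = 2.417468;  |Δ| = 2.262532
p(2.417468) = -10.782580
u_3 = 2.417468 − (-10.782580)·(-2.262532)/(-96.552652) = 2.670138;  |Δ| = 0.252670
p(2.670138) = -7.558042
u_4 = 2.670138 − (-7.558042)·(0.252670)/(3.224537) = 3.262374;  |Δ| = 0.592236
p(3.262374) = 4.111456
u_5 = 3.262374 − 4.111456·(0.592236)/(11.669499) = 3.053714;  |Δ| = 0.208660
p(3.053714) = -0.806078
u_6 = 3.053714 − (-0.806078)·(-0.208660)/(-4.917535) = 3.087918;  |Δ| = 0.034203
p(3.087918) = -0.068636
u_7 = 3.087918 − (-0.068636)·(0.034203)/(0.737442) = 3.091101;  |Δ| = 0.003183
|u_7 − u_6| = 0.003183 < 10^{-2}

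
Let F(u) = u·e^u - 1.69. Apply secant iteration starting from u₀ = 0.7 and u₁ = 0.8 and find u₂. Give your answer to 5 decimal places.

F(0.7) = -0.2803731, F(0.8) = 0.0904327
u₂ = 0.8000000 − 0.0904327·(0.8000000 − 0.7000000) / (0.0904327 − (-0.2803731)) = 0.8000000 − (0.0090433)/(0.3708058) = 0.7756118

0.77561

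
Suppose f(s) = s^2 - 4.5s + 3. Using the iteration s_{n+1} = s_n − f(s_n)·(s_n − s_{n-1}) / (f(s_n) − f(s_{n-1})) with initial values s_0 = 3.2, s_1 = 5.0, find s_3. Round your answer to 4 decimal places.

3.6296

f(3.2) = -1.160000, f(5.0) = 5.500000
s_2 = 5.000000 − 5.500000·(5.000000 − 3.200000) / (5.500000 − (-1.160000)) = 5.000000 − (9.900000)/(6.660000) = 3.513514
f(3.513514) = -0.466034
s_3 = 3.513514 − (-0.466034)·(3.513514 − 5.000000) / (-0.466034 − 5.500000) = 3.513514 − (0.692753)/(-5.966034) = 3.629630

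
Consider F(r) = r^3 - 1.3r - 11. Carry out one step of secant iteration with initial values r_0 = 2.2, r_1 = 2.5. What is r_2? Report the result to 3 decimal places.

F(2.2) = -3.21200, F(2.5) = 1.37500
r_2 = 2.50000 − 1.37500·(2.50000 − 2.20000) / (1.37500 − (-3.21200)) = 2.50000 − (0.41250)/(4.58700) = 2.41007

2.410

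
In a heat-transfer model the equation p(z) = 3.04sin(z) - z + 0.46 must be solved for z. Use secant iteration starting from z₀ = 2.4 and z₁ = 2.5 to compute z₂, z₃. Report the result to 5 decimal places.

p(2.4) = 0.1134081, p(2.5) = -0.2206447
z₂ = 2.5000000 − (-0.2206447)·(2.5000000 − 2.4000000) / (-0.2206447 − 0.1134081) = 2.5000000 − (-0.0220645)/(-0.3340528) = 2.4339491
p(2.4339491) = 0.0021873
z₃ = 2.4339491 − 0.0021873·(2.4339491 − 2.5000000) / (0.0021873 − (-0.2206447)) = 2.4339491 − (-0.0001445)/(0.2228320) = 2.4345975

2.43395, 2.43460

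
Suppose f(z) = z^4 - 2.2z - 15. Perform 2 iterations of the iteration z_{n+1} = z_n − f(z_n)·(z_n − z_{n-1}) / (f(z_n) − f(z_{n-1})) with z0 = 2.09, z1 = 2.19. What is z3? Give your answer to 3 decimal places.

2.105

f(2.09) = -0.51770, f(2.19) = 3.18458
z2 = 2.19000 − 3.18458·(2.19000 − 2.09000) / (3.18458 − (-0.51770)) = 2.19000 − (0.31846)/(3.70228) = 2.10398
f(2.10398) = -0.03268
z3 = 2.10398 − (-0.03268)·(2.10398 − 2.19000) / (-0.03268 − 3.18458) = 2.10398 − (0.00281)/(-3.21726) = 2.10486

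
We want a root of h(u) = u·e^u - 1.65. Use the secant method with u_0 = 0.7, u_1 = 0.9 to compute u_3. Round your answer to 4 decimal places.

0.7659

h(0.7) = -0.240373, h(0.9) = 0.563643
u_2 = 0.900000 − 0.563643·(0.900000 − 0.700000) / (0.563643 − (-0.240373)) = 0.900000 − (0.112729)/(0.804016) = 0.759793
h(0.759793) = -0.025689
u_3 = 0.759793 − (-0.025689)·(0.759793 − 0.900000) / (-0.025689 − 0.563643) = 0.759793 − (0.003602)/(-0.589331) = 0.765905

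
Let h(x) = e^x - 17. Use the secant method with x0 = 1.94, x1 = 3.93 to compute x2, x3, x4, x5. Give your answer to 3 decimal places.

2.395, 2.627, 2.884, 2.828

h(1.94) = -10.04125, h(3.93) = 33.90698
x2 = 3.93000 − 33.90698·(3.93000 − 1.94000) / (33.90698 − (-10.04125)) = 3.93000 − (67.47489)/(43.94823) = 2.39467
h(2.39467) = -6.03538
x3 = 2.39467 − (-6.03538)·(2.39467 − 3.93000) / (-6.03538 − 33.90698) = 2.39467 − (9.26629)/(-39.94236) = 2.62666
h(2.62666) = -3.17243
x4 = 2.62666 − (-3.17243)·(2.62666 − 2.39467) / (-3.17243 − (-6.03538)) = 2.62666 − (-0.73598)/(2.86296) = 2.88373
h(2.88373) = 0.88090
x5 = 2.88373 − 0.88090·(2.88373 − 2.62666) / (0.88090 − (-3.17243)) = 2.88373 − (0.22645)/(4.05332) = 2.82787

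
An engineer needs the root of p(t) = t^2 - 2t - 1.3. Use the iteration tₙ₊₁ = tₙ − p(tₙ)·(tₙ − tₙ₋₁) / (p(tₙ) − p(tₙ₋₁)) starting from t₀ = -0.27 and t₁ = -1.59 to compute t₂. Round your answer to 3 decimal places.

-0.448

p(-0.27) = -0.68710, p(-1.59) = 4.40810
t₂ = -1.59000 − 4.40810·(-1.59000 − (-0.27000)) / (4.40810 − (-0.68710)) = -1.59000 − (-5.81869)/(5.09520) = -0.44801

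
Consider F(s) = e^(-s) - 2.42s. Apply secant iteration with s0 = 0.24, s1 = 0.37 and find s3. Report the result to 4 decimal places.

0.3047

F(0.24) = 0.205828, F(0.37) = -0.204666
s2 = 0.370000 − (-0.204666)·(0.370000 − 0.240000) / (-0.204666 − 0.205828) = 0.370000 − (-0.026607)/(-0.410494) = 0.305184
F(0.305184) = -0.001558
s3 = 0.305184 − (-0.001558)·(0.305184 − 0.370000) / (-0.001558 − (-0.204666)) = 0.305184 − (0.000101)/(0.203108) = 0.304687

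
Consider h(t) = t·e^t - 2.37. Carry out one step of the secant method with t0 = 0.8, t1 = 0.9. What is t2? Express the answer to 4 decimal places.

h(0.8) = -0.589567, h(0.9) = -0.156357
t2 = 0.900000 − (-0.156357)·(0.900000 − 0.800000) / (-0.156357 − (-0.589567)) = 0.900000 − (-0.015636)/(0.433210) = 0.936093

0.9361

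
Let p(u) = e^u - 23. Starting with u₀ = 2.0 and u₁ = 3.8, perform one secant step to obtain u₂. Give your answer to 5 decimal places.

2.75310

p(2.0) = -15.6109439, p(3.8) = 21.7011845
u₂ = 3.8000000 − 21.7011845·(3.8000000 − 2.0000000) / (21.7011845 − (-15.6109439)) = 3.8000000 − (39.0621321)/(37.3121284) = 2.7530983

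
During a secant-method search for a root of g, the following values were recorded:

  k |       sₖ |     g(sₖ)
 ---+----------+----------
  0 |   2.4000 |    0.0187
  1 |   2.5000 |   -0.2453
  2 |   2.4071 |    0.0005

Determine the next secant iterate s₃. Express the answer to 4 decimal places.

2.4073

s₃ = 2.4071 − 0.0005·(2.4071 − 2.5000) / (0.0005 − (-0.2453))
   = 2.4071 − (-0.000046)/(0.245800) = 2.407289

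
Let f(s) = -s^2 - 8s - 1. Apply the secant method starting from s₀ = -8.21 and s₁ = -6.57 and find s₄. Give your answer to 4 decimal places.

f(-8.21) = -2.724100, f(-6.57) = 8.395100
s₂ = -6.570000 − 8.395100·(-6.570000 − (-8.210000)) / (8.395100 − (-2.724100)) = -6.570000 − (13.767964)/(11.119200) = -7.808215
f(-7.808215) = 0.497496
s₃ = -7.808215 − 0.497496·(-7.808215 − (-6.570000)) / (0.497496 − 8.395100) = -7.808215 − (-0.616007)/(-7.897604) = -7.886215
f(-7.886215) = -0.102664
s₄ = -7.886215 − (-0.102664)·(-7.886215 − (-7.808215)) / (-0.102664 − 0.497496) = -7.886215 − (0.008008)/(-0.600160) = -7.872872

-7.8729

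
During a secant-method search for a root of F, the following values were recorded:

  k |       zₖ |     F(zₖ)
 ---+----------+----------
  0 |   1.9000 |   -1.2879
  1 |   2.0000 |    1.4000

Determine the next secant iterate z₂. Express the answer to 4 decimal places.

1.9479

z₂ = 2.0000 − 1.4000·(2.0000 − 1.9000) / (1.4000 − (-1.2879))
   = 2.0000 − (0.140000)/(2.687900) = 1.947915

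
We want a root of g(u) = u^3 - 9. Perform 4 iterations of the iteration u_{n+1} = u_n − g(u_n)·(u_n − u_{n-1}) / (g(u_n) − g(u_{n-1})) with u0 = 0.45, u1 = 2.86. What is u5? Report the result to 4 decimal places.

g(0.45) = -8.908875, g(2.86) = 14.393656
u2 = 2.860000 − 14.393656·(2.860000 − 0.450000) / (14.393656 − (-8.908875)) = 2.860000 − (34.688711)/(23.302531) = 1.371376
g(1.371376) = -6.420892
u3 = 1.371376 − (-6.420892)·(1.371376 − 2.860000) / (-6.420892 − 14.393656) = 1.371376 − (9.558296)/(-20.814548) = 1.830588
g(1.830588) = -2.865603
u4 = 1.830588 − (-2.865603)·(1.830588 − 1.371376) / (-2.865603 − (-6.420892)) = 1.830588 − (-1.315920)/(3.555289) = 2.200718
g(2.200718) = 1.658433
u5 = 2.200718 − 1.658433·(2.200718 − 1.830588) / (1.658433 − (-2.865603)) = 2.200718 − (0.613836)/(4.524035) = 2.065035

2.0650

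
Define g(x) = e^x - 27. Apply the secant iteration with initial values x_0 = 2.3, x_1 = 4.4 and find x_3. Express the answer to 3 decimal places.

3.060

g(2.3) = -17.02582, g(4.4) = 54.45087
x_2 = 4.40000 − 54.45087·(4.40000 − 2.30000) / (54.45087 − (-17.02582)) = 4.40000 − (114.34682)/(71.47669) = 2.80022
g(2.80022) = -10.55170
x_3 = 2.80022 − (-10.55170)·(2.80022 − 4.40000) / (-10.55170 − 54.45087) = 2.80022 − (16.88038)/(-65.00257) = 3.05991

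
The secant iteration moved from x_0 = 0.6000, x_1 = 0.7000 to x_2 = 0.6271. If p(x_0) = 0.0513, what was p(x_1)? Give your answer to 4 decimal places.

-0.1380

The secant line through (0.6000, 0.0513) and (0.7000, p(x_1)) crosses zero at x_2 = 0.6271.
So (0.6000, 0.0513), (0.7000, p(x_1)), (0.6271, 0) are collinear:
p(x_1) = 0.0513 · (0.7000 − 0.6271) / (0.6000 − 0.6271) = 0.0513 · (0.072900)/(-0.027100) = -0.137999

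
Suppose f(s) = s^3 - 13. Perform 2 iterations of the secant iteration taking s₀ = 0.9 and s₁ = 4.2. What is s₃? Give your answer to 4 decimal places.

1.8365

f(0.9) = -12.271000, f(4.2) = 61.088000
s₂ = 4.200000 − 61.088000·(4.200000 − 0.900000) / (61.088000 − (-12.271000)) = 4.200000 − (201.590400)/(73.359000) = 1.452002
f(1.452002) = -9.938731
s₃ = 1.452002 − (-9.938731)·(1.452002 − 4.200000) / (-9.938731 − 61.088000) = 1.452002 − (27.311615)/(-71.026731) = 1.836528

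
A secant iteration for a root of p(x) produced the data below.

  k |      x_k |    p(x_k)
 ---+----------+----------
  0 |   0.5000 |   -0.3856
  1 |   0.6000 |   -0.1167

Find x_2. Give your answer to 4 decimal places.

x_2 = 0.6000 − (-0.1167)·(0.6000 − 0.5000) / (-0.1167 − (-0.3856))
   = 0.6000 − (-0.011670)/(0.268900) = 0.643399

0.6434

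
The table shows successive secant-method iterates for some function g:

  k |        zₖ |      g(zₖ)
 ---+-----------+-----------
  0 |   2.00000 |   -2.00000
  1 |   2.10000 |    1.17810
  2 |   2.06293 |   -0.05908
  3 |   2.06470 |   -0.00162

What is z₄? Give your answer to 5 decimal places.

2.06475

z₄ = 2.06470 − (-0.00162)·(2.06470 − 2.06293) / (-0.00162 − (-0.05908))
   = 2.06470 − (-0.0000029)/(0.0574600) = 2.0647499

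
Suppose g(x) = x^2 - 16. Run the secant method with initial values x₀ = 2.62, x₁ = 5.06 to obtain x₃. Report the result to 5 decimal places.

g(2.62) = -9.1356000, g(5.06) = 9.6036000
x₂ = 5.0600000 − 9.6036000·(5.0600000 − 2.6200000) / (9.6036000 − (-9.1356000)) = 5.0600000 − (23.4327840)/(18.7392000) = 3.8095313
g(3.8095313) = -1.4874717
x₃ = 3.8095313 − (-1.4874717)·(3.8095313 − 5.0600000) / (-1.4874717 − 9.6036000) = 3.8095313 − (1.8600368)/(-11.0910717) = 3.9772370

3.97724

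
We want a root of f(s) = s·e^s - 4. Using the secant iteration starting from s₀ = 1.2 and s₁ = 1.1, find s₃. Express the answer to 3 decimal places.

1.202

f(1.2) = -0.01586, f(1.1) = -0.69542
s₂ = 1.10000 − (-0.69542)·(1.10000 − 1.20000) / (-0.69542 − (-0.01586)) = 1.10000 − (0.06954)/(-0.67956) = 1.20233
f(1.20233) = 0.00122
s₃ = 1.20233 − 0.00122·(1.20233 − 1.10000) / (0.00122 − (-0.69542)) = 1.20233 − (0.00012)/(0.69663) = 1.20216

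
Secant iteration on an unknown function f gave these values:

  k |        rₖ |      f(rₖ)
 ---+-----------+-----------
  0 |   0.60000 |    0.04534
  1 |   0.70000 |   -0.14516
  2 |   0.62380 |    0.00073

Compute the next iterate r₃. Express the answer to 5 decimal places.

0.62418

r₃ = 0.62380 − 0.00073·(0.62380 − 0.70000) / (0.00073 − (-0.14516))
   = 0.62380 − (-0.0000556)/(0.1458900) = 0.6241813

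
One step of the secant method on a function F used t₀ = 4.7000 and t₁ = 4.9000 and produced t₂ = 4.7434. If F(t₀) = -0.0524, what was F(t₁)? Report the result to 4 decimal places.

0.1891

The secant line through (4.7000, -0.0524) and (4.9000, F(t₁)) crosses zero at t₂ = 4.7434.
So (4.7000, -0.0524), (4.9000, F(t₁)), (4.7434, 0) are collinear:
F(t₁) = -0.0524 · (4.9000 − 4.7434) / (4.7000 − 4.7434) = -0.0524 · (0.156600)/(-0.043400) = 0.189075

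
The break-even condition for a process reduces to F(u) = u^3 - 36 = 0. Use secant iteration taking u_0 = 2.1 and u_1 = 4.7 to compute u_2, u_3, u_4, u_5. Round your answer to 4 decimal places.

2.8352, 3.1392, 3.3282, 3.3006

F(2.1) = -26.739000, F(4.7) = 67.823000
u_2 = 4.700000 − 67.823000·(4.700000 − 2.100000) / (67.823000 − (-26.739000)) = 4.700000 − (176.339800)/(94.562000) = 2.835194
F(2.835194) = -13.209793
u_3 = 2.835194 − (-13.209793)·(2.835194 − 4.700000) / (-13.209793 − 67.823000) = 2.835194 − (24.633703)/(-81.032793) = 3.139191
F(3.139191) = -5.064792
u_4 = 3.139191 − (-5.064792)·(3.139191 − 2.835194) / (-5.064792 − (-13.209793)) = 3.139191 − (-1.539680)/(8.145001) = 3.328224
F(3.328224) = 0.866998
u_5 = 3.328224 − 0.866998·(3.328224 − 3.139191) / (0.866998 − (-5.064792)) = 3.328224 − (0.163892)/(5.931790) = 3.300595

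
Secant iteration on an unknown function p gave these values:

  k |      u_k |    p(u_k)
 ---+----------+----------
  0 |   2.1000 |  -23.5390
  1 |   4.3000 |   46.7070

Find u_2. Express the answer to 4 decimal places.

2.8372

u_2 = 4.3000 − 46.7070·(4.3000 − 2.1000) / (46.7070 − (-23.5390))
   = 4.3000 − (102.755400)/(70.246000) = 2.837206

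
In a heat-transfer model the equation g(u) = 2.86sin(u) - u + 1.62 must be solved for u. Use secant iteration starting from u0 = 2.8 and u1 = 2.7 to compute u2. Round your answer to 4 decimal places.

2.7391

g(2.8) = -0.221934, g(2.7) = 0.142306
u2 = 2.700000 − 0.142306·(2.700000 − 2.800000) / (0.142306 − (-0.221934)) = 2.700000 − (-0.014231)/(0.364240) = 2.739069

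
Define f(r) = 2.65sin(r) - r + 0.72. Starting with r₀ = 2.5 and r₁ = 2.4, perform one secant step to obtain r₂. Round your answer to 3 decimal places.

2.436

f(2.5) = -0.19405, f(2.4) = 0.10998
r₂ = 2.40000 − 0.10998·(2.40000 − 2.50000) / (0.10998 − (-0.19405)) = 2.40000 − (-0.01100)/(0.30403) = 2.43617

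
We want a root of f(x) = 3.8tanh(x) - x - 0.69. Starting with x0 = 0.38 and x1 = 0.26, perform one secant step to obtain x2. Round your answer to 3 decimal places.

0.253

f(0.38) = 0.30829, f(0.26) = 0.01632
x2 = 0.26000 − 0.01632·(0.26000 − 0.38000) / (0.01632 − 0.30829) = 0.26000 − (-0.00196)/(-0.29197) = 0.25329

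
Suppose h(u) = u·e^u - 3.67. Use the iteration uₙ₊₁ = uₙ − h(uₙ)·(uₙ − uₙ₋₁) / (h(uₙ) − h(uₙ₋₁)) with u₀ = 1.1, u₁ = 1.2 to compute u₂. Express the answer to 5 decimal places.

h(1.1) = -0.3654174, h(1.2) = 0.3141403
u₂ = 1.2000000 − 0.3141403·(1.2000000 − 1.1000000) / (0.3141403 − (-0.3654174)) = 1.2000000 − (0.0314140)/(0.6795577) = 1.1537728

1.15377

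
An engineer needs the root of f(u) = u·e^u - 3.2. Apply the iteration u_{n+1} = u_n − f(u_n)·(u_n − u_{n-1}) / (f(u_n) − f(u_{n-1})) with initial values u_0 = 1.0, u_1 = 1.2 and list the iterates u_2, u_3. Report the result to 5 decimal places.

1.07611, 1.08262

f(1.0) = -0.4817182, f(1.2) = 0.7841403
u_2 = 1.2000000 − 0.7841403·(1.2000000 − 1.0000000) / (0.7841403 − (-0.4817182)) = 1.2000000 − (0.1568281)/(1.2658585) = 1.0761093
f(1.0761093) = -0.0435077
u_3 = 1.0761093 − (-0.0435077)·(1.0761093 − 1.2000000) / (-0.0435077 − 0.7841403) = 1.0761093 − (0.0053902)/(-0.8276480) = 1.0826220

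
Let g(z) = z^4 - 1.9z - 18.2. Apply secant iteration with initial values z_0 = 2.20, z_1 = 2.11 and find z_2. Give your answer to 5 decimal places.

2.17259

g(2.20) = 1.0456000, g(2.11) = -2.3878056
z_2 = 2.1100000 − (-2.3878056)·(2.1100000 − 2.2000000) / (-2.3878056 − 1.0456000) = 2.1100000 − (0.2149025)/(-3.4334056) = 2.1725916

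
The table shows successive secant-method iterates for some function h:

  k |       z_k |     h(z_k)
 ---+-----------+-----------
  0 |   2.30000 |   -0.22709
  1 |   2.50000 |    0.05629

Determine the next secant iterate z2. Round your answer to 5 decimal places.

z2 = 2.50000 − 0.05629·(2.50000 − 2.30000) / (0.05629 − (-0.22709))
   = 2.50000 − (0.0112580)/(0.2833800) = 2.4602724

2.46027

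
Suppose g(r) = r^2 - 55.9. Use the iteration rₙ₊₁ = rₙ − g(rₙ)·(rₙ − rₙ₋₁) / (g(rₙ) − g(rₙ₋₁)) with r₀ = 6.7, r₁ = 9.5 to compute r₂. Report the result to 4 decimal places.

7.3796

g(6.7) = -11.010000, g(9.5) = 34.350000
r₂ = 9.500000 − 34.350000·(9.500000 − 6.700000) / (34.350000 − (-11.010000)) = 9.500000 − (96.180000)/(45.360000) = 7.379630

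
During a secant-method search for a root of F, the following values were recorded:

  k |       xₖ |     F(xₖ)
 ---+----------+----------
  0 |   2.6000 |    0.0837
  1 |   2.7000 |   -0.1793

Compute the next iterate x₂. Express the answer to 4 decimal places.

x₂ = 2.7000 − (-0.1793)·(2.7000 − 2.6000) / (-0.1793 − 0.0837)
   = 2.7000 − (-0.017930)/(-0.263000) = 2.631825

2.6318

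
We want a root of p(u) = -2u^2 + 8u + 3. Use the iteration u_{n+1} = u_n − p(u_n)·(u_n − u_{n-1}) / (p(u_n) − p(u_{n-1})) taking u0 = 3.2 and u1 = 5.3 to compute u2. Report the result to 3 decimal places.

4.102

p(3.2) = 8.12000, p(5.3) = -10.78000
u2 = 5.30000 − (-10.78000)·(5.30000 − 3.20000) / (-10.78000 − 8.12000) = 5.30000 − (-22.63800)/(-18.90000) = 4.10222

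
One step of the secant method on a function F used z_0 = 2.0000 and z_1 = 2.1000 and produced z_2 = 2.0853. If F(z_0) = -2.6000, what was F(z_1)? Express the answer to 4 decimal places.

The secant line through (2.0000, -2.6000) and (2.1000, F(z_1)) crosses zero at z_2 = 2.0853.
So (2.0000, -2.6000), (2.1000, F(z_1)), (2.0853, 0) are collinear:
F(z_1) = -2.6000 · (2.1000 − 2.0853) / (2.0000 − 2.0853) = -2.6000 · (0.014700)/(-0.085300) = 0.448066

0.4481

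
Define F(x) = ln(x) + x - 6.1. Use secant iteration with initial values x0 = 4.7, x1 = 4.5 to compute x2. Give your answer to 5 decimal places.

F(4.7) = 0.1475625, F(4.5) = -0.0959226
x2 = 4.5000000 − (-0.0959226)·(4.5000000 − 4.7000000) / (-0.0959226 − 0.1475625) = 4.5000000 − (0.0191845)/(-0.2434851) = 4.5787913

4.57879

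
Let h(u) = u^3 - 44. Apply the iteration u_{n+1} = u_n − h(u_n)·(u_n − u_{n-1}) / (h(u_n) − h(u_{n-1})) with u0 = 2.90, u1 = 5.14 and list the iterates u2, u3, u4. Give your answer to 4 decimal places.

3.2943, 3.4465, 3.5363

h(2.90) = -19.611000, h(5.14) = 91.796744
u2 = 5.140000 − 91.796744·(5.140000 − 2.900000) / (91.796744 − (-19.611000)) = 5.140000 − (205.624707)/(111.407744) = 3.294305
h(3.294305) = -8.248732
u3 = 3.294305 − (-8.248732)·(3.294305 − 5.140000) / (-8.248732 − 91.796744) = 3.294305 − (15.224643)/(-100.045476) = 3.446482
h(3.446482) = -3.061855
u4 = 3.446482 − (-3.061855)·(3.446482 − 3.294305) / (-3.061855 − (-8.248732)) = 3.446482 − (-0.465945)/(5.186877) = 3.536314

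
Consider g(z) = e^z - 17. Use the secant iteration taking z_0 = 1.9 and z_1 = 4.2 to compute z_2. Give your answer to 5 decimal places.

2.29537

g(1.9) = -10.3141056, g(4.2) = 49.6863310
z_2 = 4.2000000 − 49.6863310·(4.2000000 − 1.9000000) / (49.6863310 − (-10.3141056)) = 4.2000000 − (114.2785614)/(60.0004366) = 2.2953712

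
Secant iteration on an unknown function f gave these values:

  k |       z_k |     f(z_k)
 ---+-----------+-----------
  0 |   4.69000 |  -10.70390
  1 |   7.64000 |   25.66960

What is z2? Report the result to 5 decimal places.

z2 = 7.64000 − 25.66960·(7.64000 − 4.69000) / (25.66960 − (-10.70390))
   = 7.64000 − (75.7253200)/(36.3735000) = 5.5581184

5.55812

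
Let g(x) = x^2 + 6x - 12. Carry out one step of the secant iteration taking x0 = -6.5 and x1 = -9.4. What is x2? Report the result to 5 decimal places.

g(-6.5) = -8.7500000, g(-9.4) = 19.9600000
x2 = -9.4000000 − 19.9600000·(-9.4000000 − (-6.5000000)) / (19.9600000 − (-8.7500000)) = -9.4000000 − (-57.8840000)/(28.7100000) = -7.3838384

-7.38384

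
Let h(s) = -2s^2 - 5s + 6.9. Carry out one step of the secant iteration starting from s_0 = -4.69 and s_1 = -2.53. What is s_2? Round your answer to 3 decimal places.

-3.245

h(-4.69) = -13.64220, h(-2.53) = 6.74820
s_2 = -2.53000 − 6.74820·(-2.53000 − (-4.69000)) / (6.74820 − (-13.64220)) = -2.53000 − (14.57611)/(20.39040) = -3.24485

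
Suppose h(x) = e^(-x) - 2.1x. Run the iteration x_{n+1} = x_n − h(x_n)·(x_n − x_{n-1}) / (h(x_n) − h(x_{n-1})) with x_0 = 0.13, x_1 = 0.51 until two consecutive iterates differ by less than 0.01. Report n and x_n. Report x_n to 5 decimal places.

h(0.13) = 0.6050954, h(0.51) = -0.4705044
x_2 = 0.5100000 − (-0.4705044)·(0.3800000)/(-1.0755999) = 0.3437749;  |Δ| = 0.1662251
h(0.3437749) = -0.0128388
x_3 = 0.3437749 − (-0.0128388)·(-0.1662251)/(0.4576656) = 0.3391118;  |Δ| = 0.0046631
|x_3 − x_2| = 0.0046631 < 0.01

n = 3, x_n = 0.33911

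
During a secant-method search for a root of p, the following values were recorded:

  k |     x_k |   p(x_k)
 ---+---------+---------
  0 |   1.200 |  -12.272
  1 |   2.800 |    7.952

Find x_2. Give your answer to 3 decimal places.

x_2 = 2.800 − 7.952·(2.800 − 1.200) / (7.952 − (-12.272))
   = 2.800 − (12.72320)/(20.22400) = 2.17089

2.171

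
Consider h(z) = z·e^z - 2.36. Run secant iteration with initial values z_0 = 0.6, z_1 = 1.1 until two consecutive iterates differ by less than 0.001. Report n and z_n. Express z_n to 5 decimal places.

h(0.6) = -1.2667287, h(1.1) = 0.9445826
z_2 = 1.1000000 − 0.9445826·(0.5000000)/(2.2113113) = 0.8864203;  |Δ| = 0.2135797
h(0.8864203) = -0.2091650
z_3 = 0.8864203 − (-0.2091650)·(-0.2135797)/(-1.1537476) = 0.9251405;  |Δ| = 0.0387203
h(0.9251405) = -0.0265897
z_4 = 0.9251405 − (-0.0265897)·(0.0387203)/(0.1825753) = 0.9307796;  |Δ| = 0.0056391
h(0.9307796) = 0.0009093
z_5 = 0.9307796 − 0.0009093·(0.0056391)/(0.0274989) = 0.9305931;  |Δ| = 0.0001865
|z_5 − z_4| = 0.0001865 < 0.001

n = 5, z_n = 0.93059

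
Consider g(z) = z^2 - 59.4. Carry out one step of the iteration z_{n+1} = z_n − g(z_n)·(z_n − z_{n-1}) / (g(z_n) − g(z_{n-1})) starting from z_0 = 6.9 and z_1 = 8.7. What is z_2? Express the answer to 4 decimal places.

7.6558

g(6.9) = -11.790000, g(8.7) = 16.290000
z_2 = 8.700000 − 16.290000·(8.700000 − 6.900000) / (16.290000 − (-11.790000)) = 8.700000 − (29.322000)/(28.080000) = 7.655769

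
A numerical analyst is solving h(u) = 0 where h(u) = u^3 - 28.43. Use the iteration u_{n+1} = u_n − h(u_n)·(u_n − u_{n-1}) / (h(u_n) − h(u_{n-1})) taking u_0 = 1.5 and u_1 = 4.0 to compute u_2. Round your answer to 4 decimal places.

2.5332

h(1.5) = -25.055000, h(4.0) = 35.570000
u_2 = 4.000000 − 35.570000·(4.000000 − 1.500000) / (35.570000 − (-25.055000)) = 4.000000 − (88.925000)/(60.625000) = 2.533196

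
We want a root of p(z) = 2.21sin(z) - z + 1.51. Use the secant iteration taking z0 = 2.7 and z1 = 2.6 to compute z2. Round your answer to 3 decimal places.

p(2.7) = -0.24549, p(2.6) = 0.04926
z2 = 2.60000 − 0.04926·(2.60000 − 2.70000) / (0.04926 − (-0.24549)) = 2.60000 − (-0.00493)/(0.29475) = 2.61671

2.617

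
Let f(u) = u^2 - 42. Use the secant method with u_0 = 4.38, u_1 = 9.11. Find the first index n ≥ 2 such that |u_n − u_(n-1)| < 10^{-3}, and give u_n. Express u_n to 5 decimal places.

f(4.38) = -22.8156000, f(9.11) = 40.9921000
u_2 = 9.1100000 − 40.9921000·(4.7300000)/(63.8077000) = 6.0712973;  |Δ| = 3.0387027
f(6.0712973) = -5.1393496
u_3 = 6.0712973 − (-5.1393496)·(-3.0387027)/(-46.1314496) = 6.4098289;  |Δ| = 0.3385317
f(6.4098289) = -0.9140934
u_4 = 6.4098289 − (-0.9140934)·(0.3385317)/(4.2252562) = 6.4830670;  |Δ| = 0.0732381
f(6.4830670) = 0.0301572
u_5 = 6.4830670 − 0.0301572·(0.0732381)/(0.9442506) = 6.4807279;  |Δ| = 0.0023391
f(6.4807279) = -0.0001658
u_6 = 6.4807279 − (-0.0001658)·(-0.0023391)/(-0.0303230) = 6.4807407;  |Δ| = 0.0000128
|u_6 − u_5| = 0.0000128 < 10^{-3}

n = 6, u_n = 6.48074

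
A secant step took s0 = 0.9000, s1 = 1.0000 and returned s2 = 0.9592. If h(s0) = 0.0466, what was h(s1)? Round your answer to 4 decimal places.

-0.0321

The secant line through (0.9000, 0.0466) and (1.0000, h(s1)) crosses zero at s2 = 0.9592.
So (0.9000, 0.0466), (1.0000, h(s1)), (0.9592, 0) are collinear:
h(s1) = 0.0466 · (1.0000 − 0.9592) / (0.9000 − 0.9592) = 0.0466 · (0.040800)/(-0.059200) = -0.032116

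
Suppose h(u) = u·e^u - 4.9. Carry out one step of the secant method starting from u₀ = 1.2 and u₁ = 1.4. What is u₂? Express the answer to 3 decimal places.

h(1.2) = -0.91586, h(1.4) = 0.77728
u₂ = 1.40000 − 0.77728·(1.40000 − 1.20000) / (0.77728 − (-0.91586)) = 1.40000 − (0.15546)/(1.69314) = 1.30818

1.308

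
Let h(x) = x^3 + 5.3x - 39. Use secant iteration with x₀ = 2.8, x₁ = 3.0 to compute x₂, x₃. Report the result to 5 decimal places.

2.87230, 2.87487

h(2.8) = -2.2080000, h(3.0) = 3.9000000
x₂ = 3.0000000 − 3.9000000·(3.0000000 − 2.8000000) / (3.9000000 − (-2.2080000)) = 3.0000000 − (0.7800000)/(6.1080000) = 2.8722986
h(2.8722986) = -0.0800682
x₃ = 2.8722986 − (-0.0800682)·(2.8722986 − 3.0000000) / (-0.0800682 − 3.9000000) = 2.8722986 − (0.0102248)/(-3.9800682) = 2.8748676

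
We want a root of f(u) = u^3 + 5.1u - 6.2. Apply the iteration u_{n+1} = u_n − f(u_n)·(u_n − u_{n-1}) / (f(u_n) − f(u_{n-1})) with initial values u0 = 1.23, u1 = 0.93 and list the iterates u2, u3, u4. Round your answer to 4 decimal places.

f(1.23) = 1.933867, f(0.93) = -0.652643
u2 = 0.930000 − (-0.652643)·(0.930000 − 1.230000) / (-0.652643 − 1.933867) = 0.930000 − (0.195793)/(-2.586510) = 1.005698
f(1.005698) = -0.053751
u3 = 1.005698 − (-0.053751)·(1.005698 − 0.930000) / (-0.053751 − (-0.652643)) = 1.005698 − (-0.004069)/(0.598892) = 1.012492
f(1.012492) = 0.001652
u4 = 1.012492 − 0.001652·(1.012492 − 1.005698) / (0.001652 − (-0.053751)) = 1.012492 − (0.000011)/(0.055403) = 1.012289

1.0057, 1.0125, 1.0123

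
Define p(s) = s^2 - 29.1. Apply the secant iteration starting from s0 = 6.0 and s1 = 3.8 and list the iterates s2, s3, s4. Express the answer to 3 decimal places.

p(6.0) = 6.90000, p(3.8) = -14.66000
s2 = 3.80000 − (-14.66000)·(3.80000 − 6.00000) / (-14.66000 − 6.90000) = 3.80000 − (32.25200)/(-21.56000) = 5.29592
p(5.29592) = -1.05325
s3 = 5.29592 − (-1.05325)·(5.29592 − 3.80000) / (-1.05325 − (-14.66000)) = 5.29592 − (-1.57557)/(13.60675) = 5.41171
p(5.41171) = 0.18663
s4 = 5.41171 − 0.18663·(5.41171 − 5.29592) / (0.18663 − (-1.05325)) = 5.41171 − (0.02161)/(1.23987) = 5.39428

5.296, 5.412, 5.394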